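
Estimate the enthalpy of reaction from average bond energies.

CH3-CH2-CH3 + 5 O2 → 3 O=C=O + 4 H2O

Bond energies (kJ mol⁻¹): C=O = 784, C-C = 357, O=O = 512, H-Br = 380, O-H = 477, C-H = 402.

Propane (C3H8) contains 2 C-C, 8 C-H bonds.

ΔH ≈ −2030 kJ

Bonds broken (reactants):
  C-C: 2 × 357 = 714
  C-H: 8 × 402 = 3216
  O=O: 5 × 512 = 2560
  Σ(broken) = 6490 kJ
Bonds formed (products):
  C=O: 6 × 784 = 4704
  O-H: 8 × 477 = 3816
  Σ(formed) = 8520 kJ
ΔH = Σ(broken) − Σ(formed) = 6490 − 8520 = −2030 kJ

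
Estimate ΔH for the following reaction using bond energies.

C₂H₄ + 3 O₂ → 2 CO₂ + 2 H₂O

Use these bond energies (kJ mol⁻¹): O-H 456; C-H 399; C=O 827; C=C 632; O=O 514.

Bonds broken (reactants):
  C-H: 4 × 399 = 1596
  C=C: 1 × 632 = 632
  O=O: 3 × 514 = 1542
  Σ(broken) = 3770 kJ
Bonds formed (products):
  C=O: 4 × 827 = 3308
  O-H: 4 × 456 = 1824
  Σ(formed) = 5132 kJ
ΔH = Σ(broken) − Σ(formed) = 3770 − 5132 = −1362 kJ

ΔH ≈ −1362 kJ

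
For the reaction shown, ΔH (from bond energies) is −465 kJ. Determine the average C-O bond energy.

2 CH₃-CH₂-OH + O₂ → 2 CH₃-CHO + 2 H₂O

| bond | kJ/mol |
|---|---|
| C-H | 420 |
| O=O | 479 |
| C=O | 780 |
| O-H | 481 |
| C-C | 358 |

Let D be the C-O bond energy.
Σ(broken) = 2×358 + 10×420 + 2×D + 2×481 + 1×479 = 6357 + 2D
Σ(formed) = 2×358 + 8×420 + 2×780 + 4×481 = 7560
ΔH = Σ(broken) − Σ(formed) = (6357 + 2D) − (7560) = −1203 + 2D
Setting this equal to −465 kJ gives 2D = 738, so D = 369 kJ/mol.

D(C-O) ≈ 369 kJ/mol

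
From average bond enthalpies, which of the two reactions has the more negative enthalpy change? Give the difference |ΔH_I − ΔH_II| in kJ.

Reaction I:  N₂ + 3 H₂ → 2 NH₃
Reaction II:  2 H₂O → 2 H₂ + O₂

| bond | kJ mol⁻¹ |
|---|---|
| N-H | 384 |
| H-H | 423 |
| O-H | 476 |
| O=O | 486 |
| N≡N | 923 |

Reaction I:
  Bonds broken (reactants):
    H-H: 3 × 423 = 1269
    N≡N: 1 × 923 = 923
    Σ(broken) = 2192 kJ
  Bonds formed (products):
    N-H: 6 × 384 = 2304
    Σ(formed) = 2304 kJ
  ΔH_I = 2192 − 2304 = −112 kJ
Reaction II:
  Bonds broken (reactants):
    O-H: 4 × 476 = 1904
    Σ(broken) = 1904 kJ
  Bonds formed (products):
    H-H: 2 × 423 = 846
    O=O: 1 × 486 = 486
    Σ(formed) = 1332 kJ
  ΔH_II = 1904 − 1332 = +572 kJ
ΔH_I − ΔH_II = −684 kJ, so reaction I has the more negative ΔH; |ΔH_I − ΔH_II| = 684 kJ.

Reaction I, by 684 kJ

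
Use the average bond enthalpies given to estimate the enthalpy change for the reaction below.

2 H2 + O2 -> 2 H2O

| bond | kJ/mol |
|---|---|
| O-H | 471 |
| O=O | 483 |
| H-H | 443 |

ΔH ≈ −515 kJ

Bonds broken (reactants):
  H-H: 2 × 443 = 886
  O=O: 1 × 483 = 483
  Σ(broken) = 1369 kJ
Bonds formed (products):
  O-H: 4 × 471 = 1884
  Σ(formed) = 1884 kJ
ΔH = Σ(broken) − Σ(formed) = 1369 − 1884 = −515 kJ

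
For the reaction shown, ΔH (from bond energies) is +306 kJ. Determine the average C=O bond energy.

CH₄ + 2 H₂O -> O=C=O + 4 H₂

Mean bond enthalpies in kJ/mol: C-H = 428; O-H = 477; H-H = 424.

D(C=O) ≈ 809 kJ/mol

Let D be the C=O bond energy.
Σ(broken) = 4×428 + 4×477 = 3620
Σ(formed) = 2×D + 4×424 = 1696 + 2D
ΔH = Σ(broken) − Σ(formed) = (3620) − (1696 + 2D) = +1924 − 2D
Setting this equal to +306 kJ gives 2D = 1618, so D = 809 kJ/mol.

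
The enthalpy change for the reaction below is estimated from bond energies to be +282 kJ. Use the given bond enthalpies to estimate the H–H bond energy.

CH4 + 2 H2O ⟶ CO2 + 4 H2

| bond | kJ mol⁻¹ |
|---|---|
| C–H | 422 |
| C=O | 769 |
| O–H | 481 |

D(H–H) ≈ 448 kJ/mol

Let D be the H–H bond energy.
Σ(broken) = 4×422 + 4×481 = 3612
Σ(formed) = 2×769 + 4×D = 1538 + 4D
ΔH = Σ(broken) − Σ(formed) = (3612) − (1538 + 4D) = +2074 − 4D
Setting this equal to +282 kJ gives 4D = 1792, so D = 448 kJ/mol.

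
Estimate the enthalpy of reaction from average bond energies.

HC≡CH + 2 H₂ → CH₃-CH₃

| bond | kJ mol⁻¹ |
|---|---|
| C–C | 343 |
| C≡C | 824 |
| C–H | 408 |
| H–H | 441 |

ΔH ≈ −269 kJ

Bonds broken (reactants):
  C≡C: 1 × 824 = 824
  C–H: 2 × 408 = 816
  H–H: 2 × 441 = 882
  Σ(broken) = 2522 kJ
Bonds formed (products):
  C–C: 1 × 343 = 343
  C–H: 6 × 408 = 2448
  Σ(formed) = 2791 kJ
ΔH = Σ(broken) − Σ(formed) = 2522 − 2791 = −269 kJ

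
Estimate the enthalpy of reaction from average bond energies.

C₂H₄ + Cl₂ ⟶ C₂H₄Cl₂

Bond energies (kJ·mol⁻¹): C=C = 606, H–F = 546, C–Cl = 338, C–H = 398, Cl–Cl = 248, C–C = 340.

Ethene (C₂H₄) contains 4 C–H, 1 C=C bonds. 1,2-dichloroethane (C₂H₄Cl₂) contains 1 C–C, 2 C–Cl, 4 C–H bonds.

ΔH ≈ −162 kJ

Bonds broken (reactants):
  C–H: 4 × 398 = 1592
  C=C: 1 × 606 = 606
  Cl–Cl: 1 × 248 = 248
  Σ(broken) = 2446 kJ
Bonds formed (products):
  C–C: 1 × 340 = 340
  C–Cl: 2 × 338 = 676
  C–H: 4 × 398 = 1592
  Σ(formed) = 2608 kJ
ΔH = Σ(broken) − Σ(formed) = 2446 − 2608 = −162 kJ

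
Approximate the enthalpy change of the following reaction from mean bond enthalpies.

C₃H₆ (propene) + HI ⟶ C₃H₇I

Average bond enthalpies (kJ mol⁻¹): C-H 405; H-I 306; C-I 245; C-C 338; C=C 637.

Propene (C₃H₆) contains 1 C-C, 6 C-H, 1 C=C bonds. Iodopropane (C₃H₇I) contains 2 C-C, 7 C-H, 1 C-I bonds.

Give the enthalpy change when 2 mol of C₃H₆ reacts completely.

Bonds broken (reactants):
  C-C: 1 × 338 = 338
  C-H: 6 × 405 = 2430
  C=C: 1 × 637 = 637
  H-I: 1 × 306 = 306
  Σ(broken) = 3711 kJ
Bonds formed (products):
  C-C: 2 × 338 = 676
  C-H: 7 × 405 = 2835
  C-I: 1 × 245 = 245
  Σ(formed) = 3756 kJ
ΔH = Σ(broken) − Σ(formed) = 3711 − 3756 = −45 kJ
For 2× the reaction as written: 2 × (−45) = −90 kJ

ΔH = −90 kJ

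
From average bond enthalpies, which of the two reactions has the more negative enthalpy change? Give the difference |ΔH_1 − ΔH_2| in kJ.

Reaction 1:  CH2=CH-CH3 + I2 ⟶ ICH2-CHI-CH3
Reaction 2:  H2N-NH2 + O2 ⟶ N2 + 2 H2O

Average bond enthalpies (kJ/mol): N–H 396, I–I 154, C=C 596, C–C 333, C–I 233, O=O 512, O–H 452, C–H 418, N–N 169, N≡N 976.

Reaction 1:
  Bonds broken (reactants):
    C–C: 1 × 333 = 333
    C–H: 6 × 418 = 2508
    C=C: 1 × 596 = 596
    I–I: 1 × 154 = 154
    Σ(broken) = 3591 kJ
  Bonds formed (products):
    C–C: 2 × 333 = 666
    C–H: 6 × 418 = 2508
    C–I: 2 × 233 = 466
    Σ(formed) = 3640 kJ
  ΔH_1 = 3591 − 3640 = −49 kJ
Reaction 2:
  Bonds broken (reactants):
    N–H: 4 × 396 = 1584
    N–N: 1 × 169 = 169
    O=O: 1 × 512 = 512
    Σ(broken) = 2265 kJ
  Bonds formed (products):
    N≡N: 1 × 976 = 976
    O–H: 4 × 452 = 1808
    Σ(formed) = 2784 kJ
  ΔH_2 = 2265 − 2784 = −519 kJ
ΔH_1 − ΔH_2 = +470 kJ, so reaction 2 has the more negative ΔH; |ΔH_1 − ΔH_2| = 470 kJ.

Reaction 2, by 470 kJ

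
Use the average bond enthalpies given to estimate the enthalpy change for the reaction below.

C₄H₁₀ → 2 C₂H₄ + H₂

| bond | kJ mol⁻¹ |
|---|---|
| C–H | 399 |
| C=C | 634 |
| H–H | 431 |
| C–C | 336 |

Bonds broken (reactants):
  C–C: 3 × 336 = 1008
  C–H: 10 × 399 = 3990
  Σ(broken) = 4998 kJ
Bonds formed (products):
  C–H: 8 × 399 = 3192
  C=C: 2 × 634 = 1268
  H–H: 1 × 431 = 431
  Σ(formed) = 4891 kJ
ΔH = Σ(broken) − Σ(formed) = 4998 − 4891 = +107 kJ

ΔH ≈ +107 kJ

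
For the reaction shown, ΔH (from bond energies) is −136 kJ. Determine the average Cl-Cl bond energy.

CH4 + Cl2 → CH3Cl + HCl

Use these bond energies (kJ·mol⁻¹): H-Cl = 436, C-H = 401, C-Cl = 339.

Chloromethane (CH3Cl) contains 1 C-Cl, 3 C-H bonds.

Let D be the Cl-Cl bond energy.
Σ(broken) = 4×401 + 1×D = 1604 + D
Σ(formed) = 1×339 + 3×401 + 1×436 = 1978
ΔH = Σ(broken) − Σ(formed) = (1604 + D) − (1978) = −374 + D
Setting this equal to −136 kJ gives D = 238 kJ/mol.

D(Cl-Cl) ≈ 238 kJ/mol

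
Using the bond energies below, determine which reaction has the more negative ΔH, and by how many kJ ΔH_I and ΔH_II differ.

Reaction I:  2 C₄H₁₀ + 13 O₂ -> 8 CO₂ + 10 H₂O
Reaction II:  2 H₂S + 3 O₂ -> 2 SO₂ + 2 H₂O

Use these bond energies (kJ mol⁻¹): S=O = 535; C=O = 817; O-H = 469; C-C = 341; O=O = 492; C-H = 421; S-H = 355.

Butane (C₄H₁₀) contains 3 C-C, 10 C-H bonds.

Reaction I:
  Bonds broken (reactants):
    C-C: 6 × 341 = 2046
    C-H: 20 × 421 = 8420
    O=O: 13 × 492 = 6396
    Σ(broken) = 16862 kJ
  Bonds formed (products):
    C=O: 16 × 817 = 13072
    O-H: 20 × 469 = 9380
    Σ(formed) = 22452 kJ
  ΔH_I = 16862 − 22452 = −5590 kJ
Reaction II:
  Bonds broken (reactants):
    O=O: 3 × 492 = 1476
    S-H: 4 × 355 = 1420
    Σ(broken) = 2896 kJ
  Bonds formed (products):
    O-H: 4 × 469 = 1876
    S=O: 4 × 535 = 2140
    Σ(formed) = 4016 kJ
  ΔH_II = 2896 − 4016 = −1120 kJ
ΔH_I − ΔH_II = −4470 kJ, so reaction I has the more negative ΔH; |ΔH_I − ΔH_II| = 4470 kJ.

Reaction I, by 4470 kJ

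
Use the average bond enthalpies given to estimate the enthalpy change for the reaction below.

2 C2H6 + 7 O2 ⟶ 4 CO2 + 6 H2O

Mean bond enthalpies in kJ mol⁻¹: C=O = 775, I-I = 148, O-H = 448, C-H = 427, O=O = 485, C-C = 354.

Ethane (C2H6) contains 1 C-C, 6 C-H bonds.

ΔH ≈ −2349 kJ

Bonds broken (reactants):
  C-C: 2 × 354 = 708
  C-H: 12 × 427 = 5124
  O=O: 7 × 485 = 3395
  Σ(broken) = 9227 kJ
Bonds formed (products):
  C=O: 8 × 775 = 6200
  O-H: 12 × 448 = 5376
  Σ(formed) = 11576 kJ
ΔH = Σ(broken) − Σ(formed) = 9227 − 11576 = −2349 kJ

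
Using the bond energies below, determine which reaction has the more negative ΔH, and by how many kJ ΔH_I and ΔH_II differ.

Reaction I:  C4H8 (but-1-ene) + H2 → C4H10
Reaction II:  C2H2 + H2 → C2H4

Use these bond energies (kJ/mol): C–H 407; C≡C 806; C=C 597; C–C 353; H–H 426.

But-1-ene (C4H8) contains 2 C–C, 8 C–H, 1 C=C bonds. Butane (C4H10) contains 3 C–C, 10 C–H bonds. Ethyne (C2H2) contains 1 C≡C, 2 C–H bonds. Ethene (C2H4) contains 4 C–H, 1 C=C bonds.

Reaction II, by 35 kJ

Reaction I:
  Bonds broken (reactants):
    C–C: 2 × 353 = 706
    C–H: 8 × 407 = 3256
    C=C: 1 × 597 = 597
    H–H: 1 × 426 = 426
    Σ(broken) = 4985 kJ
  Bonds formed (products):
    C–C: 3 × 353 = 1059
    C–H: 10 × 407 = 4070
    Σ(formed) = 5129 kJ
  ΔH_I = 4985 − 5129 = −144 kJ
Reaction II:
  Bonds broken (reactants):
    C≡C: 1 × 806 = 806
    C–H: 2 × 407 = 814
    H–H: 1 × 426 = 426
    Σ(broken) = 2046 kJ
  Bonds formed (products):
    C–H: 4 × 407 = 1628
    C=C: 1 × 597 = 597
    Σ(formed) = 2225 kJ
  ΔH_II = 2046 − 2225 = −179 kJ
ΔH_I − ΔH_II = +35 kJ, so reaction II has the more negative ΔH; |ΔH_I − ΔH_II| = 35 kJ.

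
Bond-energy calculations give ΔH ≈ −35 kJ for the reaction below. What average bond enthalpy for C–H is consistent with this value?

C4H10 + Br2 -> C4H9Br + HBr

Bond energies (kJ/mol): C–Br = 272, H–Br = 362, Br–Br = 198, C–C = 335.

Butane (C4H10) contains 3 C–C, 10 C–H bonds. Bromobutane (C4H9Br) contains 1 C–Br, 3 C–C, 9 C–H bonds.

Let D be the C–H bond energy.
Σ(broken) = 1×198 + 3×335 + 10×D = 1203 + 10D
Σ(formed) = 1×272 + 3×335 + 9×D + 1×362 = 1639 + 9D
ΔH = Σ(broken) − Σ(formed) = (1203 + 10D) − (1639 + 9D) = −436 + D
Setting this equal to −35 kJ gives D = 401 kJ/mol.

D(C–H) ≈ 401 kJ/mol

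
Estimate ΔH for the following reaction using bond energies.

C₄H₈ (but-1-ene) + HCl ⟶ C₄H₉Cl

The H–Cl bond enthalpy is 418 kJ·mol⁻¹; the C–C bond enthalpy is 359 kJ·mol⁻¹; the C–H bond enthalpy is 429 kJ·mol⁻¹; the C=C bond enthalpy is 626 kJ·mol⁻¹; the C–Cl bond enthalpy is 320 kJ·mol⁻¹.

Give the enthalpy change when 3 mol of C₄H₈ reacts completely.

Bonds broken (reactants):
  C–C: 2 × 359 = 718
  C–H: 8 × 429 = 3432
  C=C: 1 × 626 = 626
  H–Cl: 1 × 418 = 418
  Σ(broken) = 5194 kJ
Bonds formed (products):
  C–C: 3 × 359 = 1077
  C–Cl: 1 × 320 = 320
  C–H: 9 × 429 = 3861
  Σ(formed) = 5258 kJ
ΔH = Σ(broken) − Σ(formed) = 5194 − 5258 = −64 kJ
For 3× the reaction as written: 3 × (−64) = −192 kJ

ΔH = −192 kJ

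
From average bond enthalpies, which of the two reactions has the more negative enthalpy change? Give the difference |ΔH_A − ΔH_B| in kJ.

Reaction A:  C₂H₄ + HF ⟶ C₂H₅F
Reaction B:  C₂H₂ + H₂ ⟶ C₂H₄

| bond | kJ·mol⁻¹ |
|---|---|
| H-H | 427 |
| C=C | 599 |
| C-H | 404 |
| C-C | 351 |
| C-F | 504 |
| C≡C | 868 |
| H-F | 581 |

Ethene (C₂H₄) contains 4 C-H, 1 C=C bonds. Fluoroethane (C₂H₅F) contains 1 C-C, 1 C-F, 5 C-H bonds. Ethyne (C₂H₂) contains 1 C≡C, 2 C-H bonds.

Reaction A:
  Bonds broken (reactants):
    C-H: 4 × 404 = 1616
    C=C: 1 × 599 = 599
    H-F: 1 × 581 = 581
    Σ(broken) = 2796 kJ
  Bonds formed (products):
    C-C: 1 × 351 = 351
    C-F: 1 × 504 = 504
    C-H: 5 × 404 = 2020
    Σ(formed) = 2875 kJ
  ΔH_A = 2796 − 2875 = −79 kJ
Reaction B:
  Bonds broken (reactants):
    C≡C: 1 × 868 = 868
    C-H: 2 × 404 = 808
    H-H: 1 × 427 = 427
    Σ(broken) = 2103 kJ
  Bonds formed (products):
    C-H: 4 × 404 = 1616
    C=C: 1 × 599 = 599
    Σ(formed) = 2215 kJ
  ΔH_B = 2103 − 2215 = −112 kJ
ΔH_A − ΔH_B = +33 kJ, so reaction B has the more negative ΔH; |ΔH_A − ΔH_B| = 33 kJ.

Reaction B, by 33 kJ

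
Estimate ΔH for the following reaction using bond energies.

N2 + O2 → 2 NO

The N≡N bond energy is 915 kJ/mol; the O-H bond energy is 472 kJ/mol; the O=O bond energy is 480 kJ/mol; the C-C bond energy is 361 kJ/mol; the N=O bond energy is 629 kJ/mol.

Bonds broken (reactants):
  N≡N: 1 × 915 = 915
  O=O: 1 × 480 = 480
  Σ(broken) = 1395 kJ
Bonds formed (products):
  N=O: 2 × 629 = 1258
  Σ(formed) = 1258 kJ
ΔH = Σ(broken) − Σ(formed) = 1395 − 1258 = +137 kJ

ΔH ≈ +137 kJ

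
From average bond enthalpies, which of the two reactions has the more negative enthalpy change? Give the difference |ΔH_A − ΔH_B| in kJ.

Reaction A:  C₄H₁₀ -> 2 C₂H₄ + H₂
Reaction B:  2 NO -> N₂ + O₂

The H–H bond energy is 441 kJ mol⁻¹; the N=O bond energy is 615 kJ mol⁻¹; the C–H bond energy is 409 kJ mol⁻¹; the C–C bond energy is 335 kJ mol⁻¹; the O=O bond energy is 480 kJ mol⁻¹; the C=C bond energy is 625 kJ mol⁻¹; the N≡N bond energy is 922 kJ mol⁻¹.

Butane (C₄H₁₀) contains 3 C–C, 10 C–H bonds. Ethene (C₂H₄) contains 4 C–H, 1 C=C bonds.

Reaction A:
  Bonds broken (reactants):
    C–C: 3 × 335 = 1005
    C–H: 10 × 409 = 4090
    Σ(broken) = 5095 kJ
  Bonds formed (products):
    C–H: 8 × 409 = 3272
    C=C: 2 × 625 = 1250
    H–H: 1 × 441 = 441
    Σ(formed) = 4963 kJ
  ΔH_A = 5095 − 4963 = +132 kJ
Reaction B:
  Bonds broken (reactants):
    N=O: 2 × 615 = 1230
    Σ(broken) = 1230 kJ
  Bonds formed (products):
    N≡N: 1 × 922 = 922
    O=O: 1 × 480 = 480
    Σ(formed) = 1402 kJ
  ΔH_B = 1230 − 1402 = −172 kJ
ΔH_A − ΔH_B = +304 kJ, so reaction B has the more negative ΔH; |ΔH_A − ΔH_B| = 304 kJ.

Reaction B, by 304 kJ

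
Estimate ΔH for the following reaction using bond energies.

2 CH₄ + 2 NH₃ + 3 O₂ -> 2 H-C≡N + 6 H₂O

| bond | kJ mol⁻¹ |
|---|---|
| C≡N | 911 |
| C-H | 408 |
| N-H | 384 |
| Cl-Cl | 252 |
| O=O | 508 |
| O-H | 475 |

ΔH ≈ −1246 kJ

Bonds broken (reactants):
  C-H: 8 × 408 = 3264
  N-H: 6 × 384 = 2304
  O=O: 3 × 508 = 1524
  Σ(broken) = 7092 kJ
Bonds formed (products):
  C≡N: 2 × 911 = 1822
  C-H: 2 × 408 = 816
  O-H: 12 × 475 = 5700
  Σ(formed) = 8338 kJ
ΔH = Σ(broken) − Σ(formed) = 7092 − 8338 = −1246 kJ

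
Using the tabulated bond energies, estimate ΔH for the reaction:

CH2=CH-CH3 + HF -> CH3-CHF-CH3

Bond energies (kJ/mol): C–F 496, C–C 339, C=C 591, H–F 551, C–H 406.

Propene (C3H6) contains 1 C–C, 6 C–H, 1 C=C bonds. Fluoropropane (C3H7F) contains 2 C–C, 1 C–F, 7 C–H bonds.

Bonds broken (reactants):
  C–C: 1 × 339 = 339
  C–H: 6 × 406 = 2436
  C=C: 1 × 591 = 591
  H–F: 1 × 551 = 551
  Σ(broken) = 3917 kJ
Bonds formed (products):
  C–C: 2 × 339 = 678
  C–F: 1 × 496 = 496
  C–H: 7 × 406 = 2842
  Σ(formed) = 4016 kJ
ΔH = Σ(broken) − Σ(formed) = 3917 − 4016 = −99 kJ

ΔH ≈ −99 kJ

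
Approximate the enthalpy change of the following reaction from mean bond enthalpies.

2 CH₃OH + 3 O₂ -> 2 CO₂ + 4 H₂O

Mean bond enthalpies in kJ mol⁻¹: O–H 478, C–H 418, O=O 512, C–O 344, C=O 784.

Bonds broken (reactants):
  C–H: 6 × 418 = 2508
  C–O: 2 × 344 = 688
  O–H: 2 × 478 = 956
  O=O: 3 × 512 = 1536
  Σ(broken) = 5688 kJ
Bonds formed (products):
  C=O: 4 × 784 = 3136
  O–H: 8 × 478 = 3824
  Σ(formed) = 6960 kJ
ΔH = Σ(broken) − Σ(formed) = 5688 − 6960 = −1272 kJ

ΔH ≈ −1272 kJ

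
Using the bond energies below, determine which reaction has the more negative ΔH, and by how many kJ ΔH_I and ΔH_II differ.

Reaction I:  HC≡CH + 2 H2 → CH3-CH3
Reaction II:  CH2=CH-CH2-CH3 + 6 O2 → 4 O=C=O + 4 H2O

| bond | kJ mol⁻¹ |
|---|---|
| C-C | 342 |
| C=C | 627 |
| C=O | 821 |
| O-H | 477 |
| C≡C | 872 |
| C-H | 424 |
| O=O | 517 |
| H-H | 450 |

Reaction I:
  Bonds broken (reactants):
    C≡C: 1 × 872 = 872
    C-H: 2 × 424 = 848
    H-H: 2 × 450 = 900
    Σ(broken) = 2620 kJ
  Bonds formed (products):
    C-C: 1 × 342 = 342
    C-H: 6 × 424 = 2544
    Σ(formed) = 2886 kJ
  ΔH_I = 2620 − 2886 = −266 kJ
Reaction II:
  Bonds broken (reactants):
    C-C: 2 × 342 = 684
    C-H: 8 × 424 = 3392
    C=C: 1 × 627 = 627
    O=O: 6 × 517 = 3102
    Σ(broken) = 7805 kJ
  Bonds formed (products):
    C=O: 8 × 821 = 6568
    O-H: 8 × 477 = 3816
    Σ(formed) = 10384 kJ
  ΔH_II = 7805 − 10384 = −2579 kJ
ΔH_I − ΔH_II = +2313 kJ, so reaction II has the more negative ΔH; |ΔH_I − ΔH_II| = 2313 kJ.

Reaction II, by 2313 kJ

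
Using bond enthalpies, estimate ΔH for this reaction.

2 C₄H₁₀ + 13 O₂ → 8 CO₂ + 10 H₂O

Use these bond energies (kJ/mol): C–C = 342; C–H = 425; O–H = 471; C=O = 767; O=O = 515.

Bonds broken (reactants):
  C–C: 6 × 342 = 2052
  C–H: 20 × 425 = 8500
  O=O: 13 × 515 = 6695
  Σ(broken) = 17247 kJ
Bonds formed (products):
  C=O: 16 × 767 = 12272
  O–H: 20 × 471 = 9420
  Σ(formed) = 21692 kJ
ΔH = Σ(broken) − Σ(formed) = 17247 − 21692 = −4445 kJ

ΔH ≈ −4445 kJ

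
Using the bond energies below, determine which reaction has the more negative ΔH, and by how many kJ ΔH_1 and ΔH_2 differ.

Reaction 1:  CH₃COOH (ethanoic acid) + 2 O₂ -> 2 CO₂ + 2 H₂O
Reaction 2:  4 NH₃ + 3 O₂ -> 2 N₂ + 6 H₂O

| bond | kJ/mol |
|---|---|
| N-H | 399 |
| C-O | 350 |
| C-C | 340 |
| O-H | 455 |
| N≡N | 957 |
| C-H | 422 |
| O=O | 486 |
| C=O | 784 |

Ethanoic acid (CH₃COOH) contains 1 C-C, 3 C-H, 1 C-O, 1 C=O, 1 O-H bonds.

Reaction 1:
  Bonds broken (reactants):
    C-C: 1 × 340 = 340
    C-H: 3 × 422 = 1266
    C-O: 1 × 350 = 350
    C=O: 1 × 784 = 784
    O-H: 1 × 455 = 455
    O=O: 2 × 486 = 972
    Σ(broken) = 4167 kJ
  Bonds formed (products):
    C=O: 4 × 784 = 3136
    O-H: 4 × 455 = 1820
    Σ(formed) = 4956 kJ
  ΔH_1 = 4167 − 4956 = −789 kJ
Reaction 2:
  Bonds broken (reactants):
    N-H: 12 × 399 = 4788
    O=O: 3 × 486 = 1458
    Σ(broken) = 6246 kJ
  Bonds formed (products):
    N≡N: 2 × 957 = 1914
    O-H: 12 × 455 = 5460
    Σ(formed) = 7374 kJ
  ΔH_2 = 6246 − 7374 = −1128 kJ
ΔH_1 − ΔH_2 = +339 kJ, so reaction 2 has the more negative ΔH; |ΔH_1 − ΔH_2| = 339 kJ.

Reaction 2, by 339 kJ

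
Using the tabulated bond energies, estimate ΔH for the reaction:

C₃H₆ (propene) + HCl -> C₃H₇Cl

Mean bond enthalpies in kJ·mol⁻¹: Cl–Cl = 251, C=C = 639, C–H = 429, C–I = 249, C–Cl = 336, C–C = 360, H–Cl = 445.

ΔH ≈ −41 kJ

Bonds broken (reactants):
  C–C: 1 × 360 = 360
  C–H: 6 × 429 = 2574
  C=C: 1 × 639 = 639
  H–Cl: 1 × 445 = 445
  Σ(broken) = 4018 kJ
Bonds formed (products):
  C–C: 2 × 360 = 720
  C–Cl: 1 × 336 = 336
  C–H: 7 × 429 = 3003
  Σ(formed) = 4059 kJ
ΔH = Σ(broken) − Σ(formed) = 4018 − 4059 = −41 kJ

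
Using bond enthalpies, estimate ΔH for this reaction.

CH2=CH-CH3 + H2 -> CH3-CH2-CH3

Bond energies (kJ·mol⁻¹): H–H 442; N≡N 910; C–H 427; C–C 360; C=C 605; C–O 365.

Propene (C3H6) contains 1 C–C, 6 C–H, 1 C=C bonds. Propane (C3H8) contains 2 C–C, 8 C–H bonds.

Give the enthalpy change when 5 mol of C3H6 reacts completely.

Bonds broken (reactants):
  C–C: 1 × 360 = 360
  C–H: 6 × 427 = 2562
  C=C: 1 × 605 = 605
  H–H: 1 × 442 = 442
  Σ(broken) = 3969 kJ
Bonds formed (products):
  C–C: 2 × 360 = 720
  C–H: 8 × 427 = 3416
  Σ(formed) = 4136 kJ
ΔH = Σ(broken) − Σ(formed) = 3969 − 4136 = −167 kJ
For 5× the reaction as written: 5 × (−167) = −835 kJ

ΔH = −835 kJ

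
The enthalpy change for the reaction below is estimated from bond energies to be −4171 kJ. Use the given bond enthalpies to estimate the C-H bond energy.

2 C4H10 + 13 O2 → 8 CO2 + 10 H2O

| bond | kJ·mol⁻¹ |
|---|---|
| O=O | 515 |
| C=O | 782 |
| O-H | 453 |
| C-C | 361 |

D(C-H) ≈ 427 kJ/mol

Let D be the C-H bond energy.
Σ(broken) = 6×361 + 20×D + 13×515 = 8861 + 20D
Σ(formed) = 16×782 + 20×453 = 21572
ΔH = Σ(broken) − Σ(formed) = (8861 + 20D) − (21572) = −12711 + 20D
Setting this equal to −4171 kJ gives 20D = 8540, so D = 427 kJ/mol.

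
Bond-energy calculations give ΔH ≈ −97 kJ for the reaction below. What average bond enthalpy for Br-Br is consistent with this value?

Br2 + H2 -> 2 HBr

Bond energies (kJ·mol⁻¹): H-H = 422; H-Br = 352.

D(Br-Br) ≈ 185 kJ/mol

Let D be the Br-Br bond energy.
Σ(broken) = 1×D + 1×422 = 422 + D
Σ(formed) = 2×352 = 704
ΔH = Σ(broken) − Σ(formed) = (422 + D) − (704) = −282 + D
Setting this equal to −97 kJ gives D = 185 kJ/mol.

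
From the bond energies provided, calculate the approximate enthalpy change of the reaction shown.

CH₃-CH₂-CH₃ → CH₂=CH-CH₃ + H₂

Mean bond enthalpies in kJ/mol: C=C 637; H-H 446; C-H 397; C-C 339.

Bonds broken (reactants):
  C-C: 2 × 339 = 678
  C-H: 8 × 397 = 3176
  Σ(broken) = 3854 kJ
Bonds formed (products):
  C-C: 1 × 339 = 339
  C-H: 6 × 397 = 2382
  C=C: 1 × 637 = 637
  H-H: 1 × 446 = 446
  Σ(formed) = 3804 kJ
ΔH = Σ(broken) − Σ(formed) = 3854 − 3804 = +50 kJ

ΔH ≈ +50 kJ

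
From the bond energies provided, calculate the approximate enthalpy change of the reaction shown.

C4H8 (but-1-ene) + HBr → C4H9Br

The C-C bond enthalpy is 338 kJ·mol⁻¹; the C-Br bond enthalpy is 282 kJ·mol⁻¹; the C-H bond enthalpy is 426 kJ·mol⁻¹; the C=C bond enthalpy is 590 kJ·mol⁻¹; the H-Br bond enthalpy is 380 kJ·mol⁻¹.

Bonds broken (reactants):
  C-C: 2 × 338 = 676
  C-H: 8 × 426 = 3408
  C=C: 1 × 590 = 590
  H-Br: 1 × 380 = 380
  Σ(broken) = 5054 kJ
Bonds formed (products):
  C-Br: 1 × 282 = 282
  C-C: 3 × 338 = 1014
  C-H: 9 × 426 = 3834
  Σ(formed) = 5130 kJ
ΔH = Σ(broken) − Σ(formed) = 5054 − 5130 = −76 kJ

ΔH ≈ −76 kJ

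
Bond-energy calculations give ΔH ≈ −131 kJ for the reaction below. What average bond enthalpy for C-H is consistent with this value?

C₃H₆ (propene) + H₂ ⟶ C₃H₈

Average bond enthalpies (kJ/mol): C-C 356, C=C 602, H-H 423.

Let D be the C-H bond energy.
Σ(broken) = 1×356 + 6×D + 1×602 + 1×423 = 1381 + 6D
Σ(formed) = 2×356 + 8×D = 712 + 8D
ΔH = Σ(broken) − Σ(formed) = (1381 + 6D) − (712 + 8D) = +669 − 2D
Setting this equal to −131 kJ gives 2D = 800, so D = 400 kJ/mol.

D(C-H) ≈ 400 kJ/mol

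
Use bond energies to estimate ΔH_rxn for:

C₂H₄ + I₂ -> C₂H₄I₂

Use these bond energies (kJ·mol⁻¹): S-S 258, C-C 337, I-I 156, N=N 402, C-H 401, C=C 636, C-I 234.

ΔH ≈ −13 kJ

Bonds broken (reactants):
  C-H: 4 × 401 = 1604
  C=C: 1 × 636 = 636
  I-I: 1 × 156 = 156
  Σ(broken) = 2396 kJ
Bonds formed (products):
  C-C: 1 × 337 = 337
  C-H: 4 × 401 = 1604
  C-I: 2 × 234 = 468
  Σ(formed) = 2409 kJ
ΔH = Σ(broken) − Σ(formed) = 2396 − 2409 = −13 kJ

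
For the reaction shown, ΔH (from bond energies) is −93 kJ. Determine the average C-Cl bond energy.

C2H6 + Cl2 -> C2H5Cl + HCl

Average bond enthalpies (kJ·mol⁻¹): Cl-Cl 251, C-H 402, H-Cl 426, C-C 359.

Let D be the C-Cl bond energy.
Σ(broken) = 1×359 + 6×402 + 1×251 = 3022
Σ(formed) = 1×359 + 1×D + 5×402 + 1×426 = 2795 + D
ΔH = Σ(broken) − Σ(formed) = (3022) − (2795 + D) = +227 − D
Setting this equal to −93 kJ gives D = 320 kJ/mol.

D(C-Cl) ≈ 320 kJ/mol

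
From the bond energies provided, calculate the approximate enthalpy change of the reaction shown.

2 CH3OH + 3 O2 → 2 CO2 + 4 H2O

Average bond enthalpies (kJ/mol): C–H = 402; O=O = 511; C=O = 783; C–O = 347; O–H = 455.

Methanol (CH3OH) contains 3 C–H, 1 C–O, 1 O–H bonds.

Bonds broken (reactants):
  C–H: 6 × 402 = 2412
  C–O: 2 × 347 = 694
  O–H: 2 × 455 = 910
  O=O: 3 × 511 = 1533
  Σ(broken) = 5549 kJ
Bonds formed (products):
  C=O: 4 × 783 = 3132
  O–H: 8 × 455 = 3640
  Σ(formed) = 6772 kJ
ΔH = Σ(broken) − Σ(formed) = 5549 − 6772 = −1223 kJ

ΔH ≈ −1223 kJ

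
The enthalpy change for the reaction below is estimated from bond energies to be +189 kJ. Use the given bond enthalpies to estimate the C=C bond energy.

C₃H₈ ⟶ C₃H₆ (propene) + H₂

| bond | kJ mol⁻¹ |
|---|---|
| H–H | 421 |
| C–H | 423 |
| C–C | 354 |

Let D be the C=C bond energy.
Σ(broken) = 2×354 + 8×423 = 4092
Σ(formed) = 1×354 + 6×423 + 1×D + 1×421 = 3313 + D
ΔH = Σ(broken) − Σ(formed) = (4092) − (3313 + D) = +779 − D
Setting this equal to +189 kJ gives D = 590 kJ/mol.

D(C=C) ≈ 590 kJ/mol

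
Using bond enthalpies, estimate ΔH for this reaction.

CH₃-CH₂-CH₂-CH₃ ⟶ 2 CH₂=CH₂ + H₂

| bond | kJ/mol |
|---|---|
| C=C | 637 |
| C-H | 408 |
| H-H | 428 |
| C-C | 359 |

Bonds broken (reactants):
  C-C: 3 × 359 = 1077
  C-H: 10 × 408 = 4080
  Σ(broken) = 5157 kJ
Bonds formed (products):
  C-H: 8 × 408 = 3264
  C=C: 2 × 637 = 1274
  H-H: 1 × 428 = 428
  Σ(formed) = 4966 kJ
ΔH = Σ(broken) − Σ(formed) = 5157 − 4966 = +191 kJ

ΔH ≈ +191 kJ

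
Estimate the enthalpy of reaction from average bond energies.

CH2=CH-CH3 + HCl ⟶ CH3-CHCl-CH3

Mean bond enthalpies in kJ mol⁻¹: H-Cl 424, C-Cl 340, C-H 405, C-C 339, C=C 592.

ΔH ≈ −68 kJ

Bonds broken (reactants):
  C-C: 1 × 339 = 339
  C-H: 6 × 405 = 2430
  C=C: 1 × 592 = 592
  H-Cl: 1 × 424 = 424
  Σ(broken) = 3785 kJ
Bonds formed (products):
  C-C: 2 × 339 = 678
  C-Cl: 1 × 340 = 340
  C-H: 7 × 405 = 2835
  Σ(formed) = 3853 kJ
ΔH = Σ(broken) − Σ(formed) = 3785 − 3853 = −68 kJ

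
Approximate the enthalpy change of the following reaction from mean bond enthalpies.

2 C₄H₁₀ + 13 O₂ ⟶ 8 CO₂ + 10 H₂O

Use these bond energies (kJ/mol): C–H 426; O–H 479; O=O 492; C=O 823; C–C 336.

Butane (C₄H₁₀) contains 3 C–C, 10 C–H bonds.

Bonds broken (reactants):
  C–C: 6 × 336 = 2016
  C–H: 20 × 426 = 8520
  O=O: 13 × 492 = 6396
  Σ(broken) = 16932 kJ
Bonds formed (products):
  C=O: 16 × 823 = 13168
  O–H: 20 × 479 = 9580
  Σ(formed) = 22748 kJ
ΔH = Σ(broken) − Σ(formed) = 16932 − 22748 = −5816 kJ

ΔH ≈ −5816 kJ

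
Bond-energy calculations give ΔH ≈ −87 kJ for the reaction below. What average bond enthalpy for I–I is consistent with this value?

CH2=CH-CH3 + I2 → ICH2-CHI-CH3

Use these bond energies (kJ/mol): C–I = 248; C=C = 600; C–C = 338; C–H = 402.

D(I–I) ≈ 147 kJ/mol

Let D be the I–I bond energy.
Σ(broken) = 1×338 + 6×402 + 1×600 + 1×D = 3350 + D
Σ(formed) = 2×338 + 6×402 + 2×248 = 3584
ΔH = Σ(broken) − Σ(formed) = (3350 + D) − (3584) = −234 + D
Setting this equal to −87 kJ gives D = 147 kJ/mol.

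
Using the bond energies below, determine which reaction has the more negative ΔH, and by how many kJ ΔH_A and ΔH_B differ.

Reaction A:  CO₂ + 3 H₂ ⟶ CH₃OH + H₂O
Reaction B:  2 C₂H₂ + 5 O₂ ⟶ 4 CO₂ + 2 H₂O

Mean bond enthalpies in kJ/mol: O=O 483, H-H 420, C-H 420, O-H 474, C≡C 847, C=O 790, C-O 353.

Reaction A:
  Bonds broken (reactants):
    C=O: 2 × 790 = 1580
    H-H: 3 × 420 = 1260
    Σ(broken) = 2840 kJ
  Bonds formed (products):
    C-H: 3 × 420 = 1260
    C-O: 1 × 353 = 353
    O-H: 3 × 474 = 1422
    Σ(formed) = 3035 kJ
  ΔH_A = 2840 − 3035 = −195 kJ
Reaction B:
  Bonds broken (reactants):
    C≡C: 2 × 847 = 1694
    C-H: 4 × 420 = 1680
    O=O: 5 × 483 = 2415
    Σ(broken) = 5789 kJ
  Bonds formed (products):
    C=O: 8 × 790 = 6320
    O-H: 4 × 474 = 1896
    Σ(formed) = 8216 kJ
  ΔH_B = 5789 − 8216 = −2427 kJ
ΔH_A − ΔH_B = +2232 kJ, so reaction B has the more negative ΔH; |ΔH_A − ΔH_B| = 2232 kJ.

Reaction B, by 2232 kJ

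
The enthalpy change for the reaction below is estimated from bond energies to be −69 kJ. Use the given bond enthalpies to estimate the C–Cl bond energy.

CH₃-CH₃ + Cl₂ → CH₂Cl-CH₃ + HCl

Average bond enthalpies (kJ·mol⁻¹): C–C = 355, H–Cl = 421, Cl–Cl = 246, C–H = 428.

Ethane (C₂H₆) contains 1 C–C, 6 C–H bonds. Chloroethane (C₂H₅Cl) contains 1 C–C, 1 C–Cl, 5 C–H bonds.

Let D be the C–Cl bond energy.
Σ(broken) = 1×355 + 6×428 + 1×246 = 3169
Σ(formed) = 1×355 + 1×D + 5×428 + 1×421 = 2916 + D
ΔH = Σ(broken) − Σ(formed) = (3169) − (2916 + D) = +253 − D
Setting this equal to −69 kJ gives D = 322 kJ/mol.

D(C–Cl) ≈ 322 kJ/mol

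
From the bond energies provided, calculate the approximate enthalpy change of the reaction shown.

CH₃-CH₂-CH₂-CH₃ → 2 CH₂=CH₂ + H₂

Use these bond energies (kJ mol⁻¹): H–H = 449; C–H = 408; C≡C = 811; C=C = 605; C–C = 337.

Bonds broken (reactants):
  C–C: 3 × 337 = 1011
  C–H: 10 × 408 = 4080
  Σ(broken) = 5091 kJ
Bonds formed (products):
  C–H: 8 × 408 = 3264
  C=C: 2 × 605 = 1210
  H–H: 1 × 449 = 449
  Σ(formed) = 4923 kJ
ΔH = Σ(broken) − Σ(formed) = 5091 − 4923 = +168 kJ

ΔH ≈ +168 kJ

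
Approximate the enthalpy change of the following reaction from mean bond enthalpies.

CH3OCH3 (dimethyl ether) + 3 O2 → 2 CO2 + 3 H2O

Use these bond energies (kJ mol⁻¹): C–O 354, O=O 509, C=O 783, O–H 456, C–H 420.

Bonds broken (reactants):
  C–H: 6 × 420 = 2520
  C–O: 2 × 354 = 708
  O=O: 3 × 509 = 1527
  Σ(broken) = 4755 kJ
Bonds formed (products):
  C=O: 4 × 783 = 3132
  O–H: 6 × 456 = 2736
  Σ(formed) = 5868 kJ
ΔH = Σ(broken) − Σ(formed) = 4755 − 5868 = −1113 kJ

ΔH ≈ −1113 kJ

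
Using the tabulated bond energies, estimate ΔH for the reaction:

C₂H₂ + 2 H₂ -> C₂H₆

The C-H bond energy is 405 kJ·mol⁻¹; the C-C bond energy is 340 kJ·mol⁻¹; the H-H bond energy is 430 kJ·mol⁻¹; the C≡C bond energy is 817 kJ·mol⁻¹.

ΔH ≈ −283 kJ

Bonds broken (reactants):
  C≡C: 1 × 817 = 817
  C-H: 2 × 405 = 810
  H-H: 2 × 430 = 860
  Σ(broken) = 2487 kJ
Bonds formed (products):
  C-C: 1 × 340 = 340
  C-H: 6 × 405 = 2430
  Σ(formed) = 2770 kJ
ΔH = Σ(broken) − Σ(formed) = 2487 − 2770 = −283 kJ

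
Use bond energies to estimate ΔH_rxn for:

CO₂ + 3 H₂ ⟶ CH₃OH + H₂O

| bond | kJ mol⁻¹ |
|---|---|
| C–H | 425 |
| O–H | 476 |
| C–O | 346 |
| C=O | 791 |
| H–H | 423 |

Bonds broken (reactants):
  C=O: 2 × 791 = 1582
  H–H: 3 × 423 = 1269
  Σ(broken) = 2851 kJ
Bonds formed (products):
  C–H: 3 × 425 = 1275
  C–O: 1 × 346 = 346
  O–H: 3 × 476 = 1428
  Σ(formed) = 3049 kJ
ΔH = Σ(broken) − Σ(formed) = 2851 − 3049 = −198 kJ

ΔH ≈ −198 kJ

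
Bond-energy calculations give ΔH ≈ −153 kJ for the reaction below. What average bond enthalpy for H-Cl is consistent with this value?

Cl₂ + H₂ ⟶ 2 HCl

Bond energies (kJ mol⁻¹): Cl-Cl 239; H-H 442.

D(H-Cl) ≈ 417 kJ/mol

Let D be the H-Cl bond energy.
Σ(broken) = 1×239 + 1×442 = 681
Σ(formed) = 2×D = 2D
ΔH = Σ(broken) − Σ(formed) = (681) − (2D) = +681 − 2D
Setting this equal to −153 kJ gives 2D = 834, so D = 417 kJ/mol.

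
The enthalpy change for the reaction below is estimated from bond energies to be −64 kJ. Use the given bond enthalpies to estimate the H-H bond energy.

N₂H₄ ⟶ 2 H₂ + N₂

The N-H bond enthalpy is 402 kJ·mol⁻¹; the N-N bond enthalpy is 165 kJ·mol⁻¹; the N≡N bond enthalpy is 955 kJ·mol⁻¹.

Let D be the H-H bond energy.
Σ(broken) = 4×402 + 1×165 = 1773
Σ(formed) = 2×D + 1×955 = 955 + 2D
ΔH = Σ(broken) − Σ(formed) = (1773) − (955 + 2D) = +818 − 2D
Setting this equal to −64 kJ gives 2D = 882, so D = 441 kJ/mol.

D(H-H) ≈ 441 kJ/mol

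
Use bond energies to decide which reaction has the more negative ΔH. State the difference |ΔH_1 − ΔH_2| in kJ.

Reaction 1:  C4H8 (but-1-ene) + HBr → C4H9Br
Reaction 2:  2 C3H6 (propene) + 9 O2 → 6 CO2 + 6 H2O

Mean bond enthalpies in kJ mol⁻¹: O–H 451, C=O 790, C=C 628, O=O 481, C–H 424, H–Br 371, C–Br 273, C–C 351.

Reaction 2, by 3468 kJ

Reaction 1:
  Bonds broken (reactants):
    C–C: 2 × 351 = 702
    C–H: 8 × 424 = 3392
    C=C: 1 × 628 = 628
    H–Br: 1 × 371 = 371
    Σ(broken) = 5093 kJ
  Bonds formed (products):
    C–Br: 1 × 273 = 273
    C–C: 3 × 351 = 1053
    C–H: 9 × 424 = 3816
    Σ(formed) = 5142 kJ
  ΔH_1 = 5093 − 5142 = −49 kJ
Reaction 2:
  Bonds broken (reactants):
    C–C: 2 × 351 = 702
    C–H: 12 × 424 = 5088
    C=C: 2 × 628 = 1256
    O=O: 9 × 481 = 4329
    Σ(broken) = 11375 kJ
  Bonds formed (products):
    C=O: 12 × 790 = 9480
    O–H: 12 × 451 = 5412
    Σ(formed) = 14892 kJ
  ΔH_2 = 11375 − 14892 = −3517 kJ
ΔH_1 − ΔH_2 = +3468 kJ, so reaction 2 has the more negative ΔH; |ΔH_1 − ΔH_2| = 3468 kJ.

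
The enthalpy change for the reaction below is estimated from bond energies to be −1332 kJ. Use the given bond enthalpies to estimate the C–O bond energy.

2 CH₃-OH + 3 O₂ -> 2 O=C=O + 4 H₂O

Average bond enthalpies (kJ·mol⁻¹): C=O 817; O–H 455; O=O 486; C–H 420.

Let D be the C–O bond energy.
Σ(broken) = 6×420 + 2×D + 2×455 + 3×486 = 4888 + 2D
Σ(formed) = 4×817 + 8×455 = 6908
ΔH = Σ(broken) − Σ(formed) = (4888 + 2D) − (6908) = −2020 + 2D
Setting this equal to −1332 kJ gives 2D = 688, so D = 344 kJ/mol.

D(C–O) ≈ 344 kJ/mol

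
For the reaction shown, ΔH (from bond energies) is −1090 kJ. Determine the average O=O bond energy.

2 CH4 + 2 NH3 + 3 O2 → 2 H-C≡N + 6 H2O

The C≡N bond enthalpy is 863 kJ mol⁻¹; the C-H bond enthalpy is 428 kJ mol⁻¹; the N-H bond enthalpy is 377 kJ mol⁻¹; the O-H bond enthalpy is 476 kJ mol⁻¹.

D(O=O) ≈ 506 kJ/mol

Let D be the O=O bond energy.
Σ(broken) = 8×428 + 6×377 + 3×D = 5686 + 3D
Σ(formed) = 2×863 + 2×428 + 12×476 = 8294
ΔH = Σ(broken) − Σ(formed) = (5686 + 3D) − (8294) = −2608 + 3D
Setting this equal to −1090 kJ gives 3D = 1518, so D = 506 kJ/mol.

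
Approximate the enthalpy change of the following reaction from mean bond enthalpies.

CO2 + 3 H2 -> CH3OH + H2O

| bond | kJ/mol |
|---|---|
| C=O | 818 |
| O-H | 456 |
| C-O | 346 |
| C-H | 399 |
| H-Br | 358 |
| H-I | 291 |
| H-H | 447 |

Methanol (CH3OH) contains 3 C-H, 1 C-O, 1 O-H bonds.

Bonds broken (reactants):
  C=O: 2 × 818 = 1636
  H-H: 3 × 447 = 1341
  Σ(broken) = 2977 kJ
Bonds formed (products):
  C-H: 3 × 399 = 1197
  C-O: 1 × 346 = 346
  O-H: 3 × 456 = 1368
  Σ(formed) = 2911 kJ
ΔH = Σ(broken) − Σ(formed) = 2977 − 2911 = +66 kJ

ΔH ≈ +66 kJ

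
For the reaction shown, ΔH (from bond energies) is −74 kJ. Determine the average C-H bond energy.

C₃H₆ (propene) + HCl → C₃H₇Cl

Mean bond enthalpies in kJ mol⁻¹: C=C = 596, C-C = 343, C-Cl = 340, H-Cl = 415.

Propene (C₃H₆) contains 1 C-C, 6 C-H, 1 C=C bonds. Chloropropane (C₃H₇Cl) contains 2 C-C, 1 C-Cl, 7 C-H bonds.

Let D be the C-H bond energy.
Σ(broken) = 1×343 + 6×D + 1×596 + 1×415 = 1354 + 6D
Σ(formed) = 2×343 + 1×340 + 7×D = 1026 + 7D
ΔH = Σ(broken) − Σ(formed) = (1354 + 6D) − (1026 + 7D) = +328 − D
Setting this equal to −74 kJ gives D = 402 kJ/mol.

D(C-H) ≈ 402 kJ/mol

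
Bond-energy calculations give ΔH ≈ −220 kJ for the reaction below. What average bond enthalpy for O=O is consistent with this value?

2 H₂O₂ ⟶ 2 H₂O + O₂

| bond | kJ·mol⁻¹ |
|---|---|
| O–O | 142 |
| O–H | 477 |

D(O=O) ≈ 504 kJ/mol

Let D be the O=O bond energy.
Σ(broken) = 4×477 + 2×142 = 2192
Σ(formed) = 4×477 + 1×D = 1908 + D
ΔH = Σ(broken) − Σ(formed) = (2192) − (1908 + D) = +284 − D
Setting this equal to −220 kJ gives D = 504 kJ/mol.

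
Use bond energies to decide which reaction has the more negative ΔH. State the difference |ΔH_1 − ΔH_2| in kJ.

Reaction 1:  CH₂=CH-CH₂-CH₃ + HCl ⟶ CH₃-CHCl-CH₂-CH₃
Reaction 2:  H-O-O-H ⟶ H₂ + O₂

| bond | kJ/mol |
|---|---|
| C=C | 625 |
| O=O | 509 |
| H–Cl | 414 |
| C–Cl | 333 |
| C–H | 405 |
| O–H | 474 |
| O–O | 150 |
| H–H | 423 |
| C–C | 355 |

Reaction 1, by 220 kJ

Reaction 1:
  Bonds broken (reactants):
    C–C: 2 × 355 = 710
    C–H: 8 × 405 = 3240
    C=C: 1 × 625 = 625
    H–Cl: 1 × 414 = 414
    Σ(broken) = 4989 kJ
  Bonds formed (products):
    C–C: 3 × 355 = 1065
    C–Cl: 1 × 333 = 333
    C–H: 9 × 405 = 3645
    Σ(formed) = 5043 kJ
  ΔH_1 = 4989 − 5043 = −54 kJ
Reaction 2:
  Bonds broken (reactants):
    O–H: 2 × 474 = 948
    O–O: 1 × 150 = 150
    Σ(broken) = 1098 kJ
  Bonds formed (products):
    H–H: 1 × 423 = 423
    O=O: 1 × 509 = 509
    Σ(formed) = 932 kJ
  ΔH_2 = 1098 − 932 = +166 kJ
ΔH_1 − ΔH_2 = −220 kJ, so reaction 1 has the more negative ΔH; |ΔH_1 − ΔH_2| = 220 kJ.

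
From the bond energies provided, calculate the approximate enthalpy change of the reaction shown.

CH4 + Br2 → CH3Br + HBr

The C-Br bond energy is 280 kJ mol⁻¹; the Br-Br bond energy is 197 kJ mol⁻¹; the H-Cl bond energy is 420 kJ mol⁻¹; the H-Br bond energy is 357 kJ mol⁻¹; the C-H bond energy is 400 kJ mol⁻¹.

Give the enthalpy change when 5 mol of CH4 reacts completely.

Bonds broken (reactants):
  Br-Br: 1 × 197 = 197
  C-H: 4 × 400 = 1600
  Σ(broken) = 1797 kJ
Bonds formed (products):
  C-Br: 1 × 280 = 280
  C-H: 3 × 400 = 1200
  H-Br: 1 × 357 = 357
  Σ(formed) = 1837 kJ
ΔH = Σ(broken) − Σ(formed) = 1797 − 1837 = −40 kJ
For 5× the reaction as written: 5 × (−40) = −200 kJ

ΔH = −200 kJ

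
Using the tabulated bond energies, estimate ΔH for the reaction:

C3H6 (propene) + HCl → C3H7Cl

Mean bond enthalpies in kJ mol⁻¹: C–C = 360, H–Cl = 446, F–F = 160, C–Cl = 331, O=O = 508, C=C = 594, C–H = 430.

ΔH ≈ −81 kJ

Bonds broken (reactants):
  C–C: 1 × 360 = 360
  C–H: 6 × 430 = 2580
  C=C: 1 × 594 = 594
  H–Cl: 1 × 446 = 446
  Σ(broken) = 3980 kJ
Bonds formed (products):
  C–C: 2 × 360 = 720
  C–Cl: 1 × 331 = 331
  C–H: 7 × 430 = 3010
  Σ(formed) = 4061 kJ
ΔH = Σ(broken) − Σ(formed) = 3980 − 4061 = −81 kJ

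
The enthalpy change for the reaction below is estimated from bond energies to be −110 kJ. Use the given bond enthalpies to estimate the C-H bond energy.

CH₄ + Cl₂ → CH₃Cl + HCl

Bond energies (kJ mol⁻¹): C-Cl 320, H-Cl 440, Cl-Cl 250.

Let D be the C-H bond energy.
Σ(broken) = 4×D + 1×250 = 250 + 4D
Σ(formed) = 1×320 + 3×D + 1×440 = 760 + 3D
ΔH = Σ(broken) − Σ(formed) = (250 + 4D) − (760 + 3D) = −510 + D
Setting this equal to −110 kJ gives D = 400 kJ/mol.

D(C-H) ≈ 400 kJ/mol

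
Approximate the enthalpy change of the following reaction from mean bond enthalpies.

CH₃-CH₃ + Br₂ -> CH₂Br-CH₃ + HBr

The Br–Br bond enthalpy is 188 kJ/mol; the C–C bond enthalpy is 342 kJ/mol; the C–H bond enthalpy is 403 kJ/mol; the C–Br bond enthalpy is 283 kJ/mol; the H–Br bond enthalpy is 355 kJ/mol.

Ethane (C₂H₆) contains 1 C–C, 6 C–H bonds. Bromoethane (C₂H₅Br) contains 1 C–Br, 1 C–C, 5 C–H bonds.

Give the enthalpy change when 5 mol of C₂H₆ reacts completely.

Bonds broken (reactants):
  Br–Br: 1 × 188 = 188
  C–C: 1 × 342 = 342
  C–H: 6 × 403 = 2418
  Σ(broken) = 2948 kJ
Bonds formed (products):
  C–Br: 1 × 283 = 283
  C–C: 1 × 342 = 342
  C–H: 5 × 403 = 2015
  H–Br: 1 × 355 = 355
  Σ(formed) = 2995 kJ
ΔH = Σ(broken) − Σ(formed) = 2948 − 2995 = −47 kJ
For 5× the reaction as written: 5 × (−47) = −235 kJ

ΔH = −235 kJ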